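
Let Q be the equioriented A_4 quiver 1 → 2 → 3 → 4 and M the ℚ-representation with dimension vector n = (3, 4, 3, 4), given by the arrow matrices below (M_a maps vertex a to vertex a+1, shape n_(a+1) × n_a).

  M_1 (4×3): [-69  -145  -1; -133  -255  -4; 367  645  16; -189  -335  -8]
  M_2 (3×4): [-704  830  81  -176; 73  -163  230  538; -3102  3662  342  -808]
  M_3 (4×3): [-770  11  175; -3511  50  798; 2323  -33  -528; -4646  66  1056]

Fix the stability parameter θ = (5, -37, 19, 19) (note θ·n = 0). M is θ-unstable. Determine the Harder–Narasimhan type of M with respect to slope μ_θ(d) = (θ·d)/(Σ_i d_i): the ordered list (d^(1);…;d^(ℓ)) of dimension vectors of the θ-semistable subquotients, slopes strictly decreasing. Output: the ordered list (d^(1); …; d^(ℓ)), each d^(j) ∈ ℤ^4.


Interval decomposition of M: I[1,1], I[1,4]^2, I[2,2], I[2,4], I[4,4].
HN type (ℓ=4): μ^(1)=19; μ^(2)=5; μ^(3)=-16; μ^(4)=-37

((0, 0, 3, 4); (1, 0, 0, 0); (2, 2, 0, 0); (0, 2, 0, 0))


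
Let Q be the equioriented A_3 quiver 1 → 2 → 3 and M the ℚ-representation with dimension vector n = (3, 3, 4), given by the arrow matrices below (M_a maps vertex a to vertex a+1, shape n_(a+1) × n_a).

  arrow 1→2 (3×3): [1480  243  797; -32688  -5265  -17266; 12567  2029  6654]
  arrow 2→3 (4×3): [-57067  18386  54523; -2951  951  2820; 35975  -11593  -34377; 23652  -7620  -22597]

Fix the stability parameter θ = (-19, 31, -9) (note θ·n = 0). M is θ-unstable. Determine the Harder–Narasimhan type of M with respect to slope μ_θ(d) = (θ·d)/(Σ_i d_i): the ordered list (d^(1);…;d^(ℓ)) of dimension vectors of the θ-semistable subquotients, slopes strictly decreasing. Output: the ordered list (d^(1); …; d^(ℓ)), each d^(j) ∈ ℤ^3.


Barcode: M ≅ I[1,3]^3, I[3,3]. HN layers by μ_θ (3 steps, strictly decreasing):
  μ^(1)=11; μ^(2)=-9; μ^(3)=-19

((0, 3, 3); (0, 0, 1); (3, 0, 0))


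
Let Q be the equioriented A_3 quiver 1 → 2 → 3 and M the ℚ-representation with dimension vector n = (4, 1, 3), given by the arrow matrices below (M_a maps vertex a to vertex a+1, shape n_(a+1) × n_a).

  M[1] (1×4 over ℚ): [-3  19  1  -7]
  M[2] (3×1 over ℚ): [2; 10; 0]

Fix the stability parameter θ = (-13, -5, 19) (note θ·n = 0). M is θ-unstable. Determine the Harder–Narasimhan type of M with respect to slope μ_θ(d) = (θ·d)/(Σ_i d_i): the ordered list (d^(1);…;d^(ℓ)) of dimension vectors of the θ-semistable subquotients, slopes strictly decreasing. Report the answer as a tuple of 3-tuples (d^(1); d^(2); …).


Interval decomposition of M: I[1,1]^3, I[1,3], I[3,3]^2.
HN type (ℓ=3): μ^(1)=19; μ^(2)=-5; μ^(3)=-13

((0, 0, 3); (0, 1, 0); (4, 0, 0))


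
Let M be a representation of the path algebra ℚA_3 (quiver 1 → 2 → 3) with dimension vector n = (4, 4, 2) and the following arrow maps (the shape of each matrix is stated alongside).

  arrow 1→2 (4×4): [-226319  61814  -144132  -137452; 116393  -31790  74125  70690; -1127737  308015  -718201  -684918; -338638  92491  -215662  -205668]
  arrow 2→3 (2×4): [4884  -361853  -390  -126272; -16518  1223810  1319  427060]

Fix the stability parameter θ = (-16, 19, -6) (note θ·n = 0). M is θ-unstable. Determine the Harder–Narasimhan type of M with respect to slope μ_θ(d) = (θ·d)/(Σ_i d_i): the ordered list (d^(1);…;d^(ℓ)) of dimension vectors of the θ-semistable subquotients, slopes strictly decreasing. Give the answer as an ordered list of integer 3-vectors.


Via rank(M_{q-1}∘⋯∘M_p): M ≅ I[1,2]^2, I[1,3]^2.
μ_θ-semistable layers: μ^(1)=19; μ^(2)=13/2; μ^(3)=-16

((0, 2, 0); (0, 2, 2); (4, 0, 0))


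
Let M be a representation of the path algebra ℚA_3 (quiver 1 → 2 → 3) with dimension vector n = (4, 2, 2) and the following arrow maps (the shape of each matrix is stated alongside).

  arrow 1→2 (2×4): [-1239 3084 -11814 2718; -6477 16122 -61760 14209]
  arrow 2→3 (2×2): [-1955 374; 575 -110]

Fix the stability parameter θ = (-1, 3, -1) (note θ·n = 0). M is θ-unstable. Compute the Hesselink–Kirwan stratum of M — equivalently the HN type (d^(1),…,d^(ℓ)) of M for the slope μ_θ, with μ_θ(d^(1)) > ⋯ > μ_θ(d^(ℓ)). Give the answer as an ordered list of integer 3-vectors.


Via rank(M_{q-1}∘⋯∘M_p): M ≅ I[1,1]^2, I[1,2], I[1,3], I[3,3].
μ_θ-semistable layers: μ^(1)=3; μ^(2)=1; μ^(3)=-1

((0, 1, 0); (0, 1, 1); (4, 0, 1))


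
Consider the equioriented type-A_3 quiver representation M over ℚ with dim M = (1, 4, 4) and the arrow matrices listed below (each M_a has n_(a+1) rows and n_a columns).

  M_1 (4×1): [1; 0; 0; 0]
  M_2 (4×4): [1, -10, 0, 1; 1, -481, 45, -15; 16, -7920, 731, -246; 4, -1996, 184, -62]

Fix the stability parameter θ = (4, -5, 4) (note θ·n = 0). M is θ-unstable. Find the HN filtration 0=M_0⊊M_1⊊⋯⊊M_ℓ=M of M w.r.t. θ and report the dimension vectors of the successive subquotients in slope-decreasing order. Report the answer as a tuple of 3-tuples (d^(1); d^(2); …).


Barcode: M ≅ I[1,3], I[2,3]^3. HN layers by μ_θ (3 steps, strictly decreasing):
  μ^(1)=4; μ^(2)=-1/2; μ^(3)=-5

((0, 0, 4); (1, 1, 0); (0, 3, 0))


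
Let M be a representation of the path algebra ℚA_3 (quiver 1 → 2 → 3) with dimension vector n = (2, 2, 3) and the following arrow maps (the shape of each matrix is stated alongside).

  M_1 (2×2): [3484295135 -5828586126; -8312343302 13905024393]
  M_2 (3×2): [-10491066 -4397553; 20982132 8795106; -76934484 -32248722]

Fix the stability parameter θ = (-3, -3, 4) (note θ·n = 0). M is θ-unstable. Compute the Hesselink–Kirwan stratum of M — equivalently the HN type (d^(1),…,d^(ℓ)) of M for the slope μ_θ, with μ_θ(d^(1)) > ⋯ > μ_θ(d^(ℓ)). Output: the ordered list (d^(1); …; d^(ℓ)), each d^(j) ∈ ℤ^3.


Via rank(M_{q-1}∘⋯∘M_p): M ≅ I[1,2], I[1,3], I[3,3]^2.
μ_θ-semistable layers: μ^(1)=4; μ^(2)=-3

((0, 0, 3); (2, 2, 0))


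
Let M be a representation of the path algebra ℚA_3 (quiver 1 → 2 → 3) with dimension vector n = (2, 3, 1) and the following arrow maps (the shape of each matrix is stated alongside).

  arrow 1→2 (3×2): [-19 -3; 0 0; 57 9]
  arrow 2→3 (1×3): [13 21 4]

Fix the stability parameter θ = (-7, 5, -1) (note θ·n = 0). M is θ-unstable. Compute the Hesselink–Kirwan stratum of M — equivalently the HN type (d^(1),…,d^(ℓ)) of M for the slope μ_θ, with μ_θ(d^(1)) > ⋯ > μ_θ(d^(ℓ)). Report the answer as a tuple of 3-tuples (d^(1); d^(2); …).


Via rank(M_{q-1}∘⋯∘M_p): M ≅ I[1,1], I[1,3], I[2,2]^2.
μ_θ-semistable layers: μ^(1)=5; μ^(2)=2; μ^(3)=-7

((0, 2, 0); (0, 1, 1); (2, 0, 0))


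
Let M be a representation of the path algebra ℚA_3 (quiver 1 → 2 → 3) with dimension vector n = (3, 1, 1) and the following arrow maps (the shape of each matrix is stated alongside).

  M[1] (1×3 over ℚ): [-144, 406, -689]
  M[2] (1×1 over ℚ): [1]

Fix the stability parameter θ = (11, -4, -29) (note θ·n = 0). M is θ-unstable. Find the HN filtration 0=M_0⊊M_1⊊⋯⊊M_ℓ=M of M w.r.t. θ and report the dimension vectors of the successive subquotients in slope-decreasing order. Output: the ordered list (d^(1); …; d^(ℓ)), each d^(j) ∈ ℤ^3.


Interval decomposition of M: I[1,1]^2, I[1,3].
HN type (ℓ=2): μ^(1)=11; μ^(2)=-22/3

((2, 0, 0); (1, 1, 1))


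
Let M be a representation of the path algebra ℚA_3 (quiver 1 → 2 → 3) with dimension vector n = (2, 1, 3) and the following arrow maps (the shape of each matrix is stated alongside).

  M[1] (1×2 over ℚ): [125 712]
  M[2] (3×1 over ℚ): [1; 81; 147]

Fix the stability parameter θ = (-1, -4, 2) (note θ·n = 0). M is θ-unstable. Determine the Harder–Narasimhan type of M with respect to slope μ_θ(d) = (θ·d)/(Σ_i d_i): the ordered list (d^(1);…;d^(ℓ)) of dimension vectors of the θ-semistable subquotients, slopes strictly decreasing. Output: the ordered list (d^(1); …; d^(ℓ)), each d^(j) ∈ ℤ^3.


Barcode: M ≅ I[1,1], I[1,3], I[3,3]^2. HN layers by μ_θ (3 steps, strictly decreasing):
  μ^(1)=2; μ^(2)=-1; μ^(3)=-5/2

((0, 0, 3); (1, 0, 0); (1, 1, 0))


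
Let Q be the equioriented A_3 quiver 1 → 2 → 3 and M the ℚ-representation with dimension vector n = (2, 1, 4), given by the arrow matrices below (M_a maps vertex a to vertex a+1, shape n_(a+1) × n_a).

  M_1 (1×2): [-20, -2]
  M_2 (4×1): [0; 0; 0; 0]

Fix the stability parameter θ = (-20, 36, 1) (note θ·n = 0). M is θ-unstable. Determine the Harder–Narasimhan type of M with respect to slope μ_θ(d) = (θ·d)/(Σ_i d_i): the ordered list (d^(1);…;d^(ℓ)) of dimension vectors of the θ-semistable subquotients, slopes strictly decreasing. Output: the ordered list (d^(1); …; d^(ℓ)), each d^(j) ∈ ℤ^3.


Interval decomposition of M: I[1,1], I[1,2], I[3,3]^4.
HN type (ℓ=3): μ^(1)=36; μ^(2)=1; μ^(3)=-20

((0, 1, 0); (0, 0, 4); (2, 0, 0))


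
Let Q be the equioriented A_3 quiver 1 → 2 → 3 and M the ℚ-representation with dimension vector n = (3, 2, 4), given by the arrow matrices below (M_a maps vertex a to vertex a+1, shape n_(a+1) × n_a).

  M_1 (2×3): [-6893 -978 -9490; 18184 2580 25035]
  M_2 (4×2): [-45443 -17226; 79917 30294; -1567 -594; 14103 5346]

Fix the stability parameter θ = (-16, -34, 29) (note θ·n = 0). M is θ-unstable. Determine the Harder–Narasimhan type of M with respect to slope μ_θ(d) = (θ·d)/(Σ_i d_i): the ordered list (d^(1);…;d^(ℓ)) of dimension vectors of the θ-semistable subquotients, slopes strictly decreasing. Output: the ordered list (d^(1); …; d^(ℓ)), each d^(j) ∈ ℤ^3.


Interval decomposition of M: I[1,1], I[1,2], I[1,3], I[3,3]^3.
HN type (ℓ=3): μ^(1)=29; μ^(2)=-16; μ^(3)=-25

((0, 0, 4); (1, 0, 0); (2, 2, 0))


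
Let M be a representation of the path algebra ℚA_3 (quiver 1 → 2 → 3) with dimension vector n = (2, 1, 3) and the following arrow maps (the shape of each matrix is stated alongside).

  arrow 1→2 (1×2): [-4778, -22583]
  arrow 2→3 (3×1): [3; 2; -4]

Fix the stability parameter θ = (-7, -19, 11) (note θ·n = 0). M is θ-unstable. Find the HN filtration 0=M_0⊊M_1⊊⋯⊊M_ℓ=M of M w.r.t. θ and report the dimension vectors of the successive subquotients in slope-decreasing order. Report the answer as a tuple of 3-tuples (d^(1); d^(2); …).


Via rank(M_{q-1}∘⋯∘M_p): M ≅ I[1,1], I[1,3], I[3,3]^2.
μ_θ-semistable layers: μ^(1)=11; μ^(2)=-7; μ^(3)=-13

((0, 0, 3); (1, 0, 0); (1, 1, 0))


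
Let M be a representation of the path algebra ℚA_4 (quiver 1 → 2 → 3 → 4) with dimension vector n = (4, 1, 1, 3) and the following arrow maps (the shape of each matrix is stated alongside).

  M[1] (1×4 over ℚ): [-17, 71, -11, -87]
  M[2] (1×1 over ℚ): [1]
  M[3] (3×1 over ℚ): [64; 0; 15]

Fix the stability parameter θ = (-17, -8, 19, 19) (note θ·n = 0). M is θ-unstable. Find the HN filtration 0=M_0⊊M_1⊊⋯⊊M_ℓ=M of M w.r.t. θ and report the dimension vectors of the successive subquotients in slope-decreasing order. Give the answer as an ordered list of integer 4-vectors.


Interval decomposition of M: I[1,1]^3, I[1,4], I[4,4]^2.
HN type (ℓ=3): μ^(1)=19; μ^(2)=-8; μ^(3)=-17

((0, 0, 1, 3); (0, 1, 0, 0); (4, 0, 0, 0))


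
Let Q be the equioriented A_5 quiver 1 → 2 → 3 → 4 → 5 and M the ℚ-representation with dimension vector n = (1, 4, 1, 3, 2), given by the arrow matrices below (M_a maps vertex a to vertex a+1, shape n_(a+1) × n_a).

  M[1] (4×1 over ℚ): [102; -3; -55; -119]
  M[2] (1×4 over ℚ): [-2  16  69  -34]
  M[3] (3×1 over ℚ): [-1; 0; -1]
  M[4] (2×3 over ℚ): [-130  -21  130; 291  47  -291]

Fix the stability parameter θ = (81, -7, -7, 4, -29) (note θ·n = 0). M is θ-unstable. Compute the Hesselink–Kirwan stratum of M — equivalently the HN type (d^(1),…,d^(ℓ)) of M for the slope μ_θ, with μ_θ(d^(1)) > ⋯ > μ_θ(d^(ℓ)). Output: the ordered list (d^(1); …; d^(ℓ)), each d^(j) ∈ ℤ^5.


Interval decomposition of M: I[1,4], I[2,2]^3, I[4,5]^2.
HN type (ℓ=3): μ^(1)=71/4; μ^(2)=-7; μ^(3)=-25/2

((1, 1, 1, 1, 0); (0, 3, 0, 0, 0); (0, 0, 0, 2, 2))


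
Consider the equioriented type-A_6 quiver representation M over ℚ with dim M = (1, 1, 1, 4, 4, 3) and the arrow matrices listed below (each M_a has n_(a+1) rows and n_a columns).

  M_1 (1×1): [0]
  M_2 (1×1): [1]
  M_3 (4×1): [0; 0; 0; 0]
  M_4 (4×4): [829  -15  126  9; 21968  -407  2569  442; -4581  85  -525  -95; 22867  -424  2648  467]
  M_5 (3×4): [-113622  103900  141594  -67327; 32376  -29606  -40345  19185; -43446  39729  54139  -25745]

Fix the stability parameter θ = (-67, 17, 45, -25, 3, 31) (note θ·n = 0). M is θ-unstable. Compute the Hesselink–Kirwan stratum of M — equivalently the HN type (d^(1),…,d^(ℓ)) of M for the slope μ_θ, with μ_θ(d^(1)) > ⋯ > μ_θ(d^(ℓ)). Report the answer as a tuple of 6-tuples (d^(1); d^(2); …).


Interval decomposition of M: I[1,1], I[2,3], I[4,5], I[4,6]^3.
HN type (ℓ=6): μ^(1)=45; μ^(2)=31; μ^(3)=17; μ^(4)=3; μ^(5)=-25; μ^(6)=-67

((0, 0, 1, 0, 0, 0); (0, 0, 0, 0, 0, 3); (0, 1, 0, 0, 0, 0); (0, 0, 0, 0, 4, 0); (0, 0, 0, 4, 0, 0); (1, 0, 0, 0, 0, 0))


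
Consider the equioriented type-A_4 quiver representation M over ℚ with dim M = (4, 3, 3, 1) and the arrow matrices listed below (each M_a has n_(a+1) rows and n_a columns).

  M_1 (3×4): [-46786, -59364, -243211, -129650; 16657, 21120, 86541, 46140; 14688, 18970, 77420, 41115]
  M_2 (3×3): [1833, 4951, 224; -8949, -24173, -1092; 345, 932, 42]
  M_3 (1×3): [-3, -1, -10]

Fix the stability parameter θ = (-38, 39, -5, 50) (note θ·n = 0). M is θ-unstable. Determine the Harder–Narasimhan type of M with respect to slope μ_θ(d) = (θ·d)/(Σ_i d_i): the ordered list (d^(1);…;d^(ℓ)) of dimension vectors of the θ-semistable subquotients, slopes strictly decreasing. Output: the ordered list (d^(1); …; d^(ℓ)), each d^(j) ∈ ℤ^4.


Interval decomposition of M: I[1,1], I[1,2], I[1,3]^2, I[3,4].
HN type (ℓ=5): μ^(1)=50; μ^(2)=39; μ^(3)=17; μ^(4)=-5; μ^(5)=-38

((0, 0, 0, 1); (0, 1, 0, 0); (0, 2, 2, 0); (0, 0, 1, 0); (4, 0, 0, 0))


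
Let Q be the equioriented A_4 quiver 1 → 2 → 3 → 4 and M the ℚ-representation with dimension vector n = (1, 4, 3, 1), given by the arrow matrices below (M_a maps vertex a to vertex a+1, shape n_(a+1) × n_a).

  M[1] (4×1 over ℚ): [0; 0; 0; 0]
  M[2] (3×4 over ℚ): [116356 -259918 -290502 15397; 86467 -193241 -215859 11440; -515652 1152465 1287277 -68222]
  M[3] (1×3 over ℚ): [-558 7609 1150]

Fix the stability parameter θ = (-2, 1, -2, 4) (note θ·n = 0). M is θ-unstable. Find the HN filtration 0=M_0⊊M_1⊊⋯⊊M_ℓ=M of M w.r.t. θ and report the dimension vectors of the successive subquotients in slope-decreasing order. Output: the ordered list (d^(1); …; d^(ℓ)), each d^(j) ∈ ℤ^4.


Via rank(M_{q-1}∘⋯∘M_p): M ≅ I[1,1], I[2,2], I[2,3]^2, I[2,4].
μ_θ-semistable layers: μ^(1)=4; μ^(2)=1; μ^(3)=-1/2; μ^(4)=-2

((0, 0, 0, 1); (0, 1, 0, 0); (0, 3, 3, 0); (1, 0, 0, 0))


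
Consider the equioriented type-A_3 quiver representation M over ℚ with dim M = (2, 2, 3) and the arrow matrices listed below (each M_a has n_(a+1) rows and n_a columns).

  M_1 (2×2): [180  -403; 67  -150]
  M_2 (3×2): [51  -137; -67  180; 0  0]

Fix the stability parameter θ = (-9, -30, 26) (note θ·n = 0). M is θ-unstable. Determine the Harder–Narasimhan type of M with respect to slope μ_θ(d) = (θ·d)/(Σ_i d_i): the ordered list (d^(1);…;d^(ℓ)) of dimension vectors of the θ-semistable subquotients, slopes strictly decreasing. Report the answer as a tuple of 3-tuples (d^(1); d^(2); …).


Via rank(M_{q-1}∘⋯∘M_p): M ≅ I[1,3]^2, I[3,3].
μ_θ-semistable layers: μ^(1)=26; μ^(2)=-39/2

((0, 0, 3); (2, 2, 0))


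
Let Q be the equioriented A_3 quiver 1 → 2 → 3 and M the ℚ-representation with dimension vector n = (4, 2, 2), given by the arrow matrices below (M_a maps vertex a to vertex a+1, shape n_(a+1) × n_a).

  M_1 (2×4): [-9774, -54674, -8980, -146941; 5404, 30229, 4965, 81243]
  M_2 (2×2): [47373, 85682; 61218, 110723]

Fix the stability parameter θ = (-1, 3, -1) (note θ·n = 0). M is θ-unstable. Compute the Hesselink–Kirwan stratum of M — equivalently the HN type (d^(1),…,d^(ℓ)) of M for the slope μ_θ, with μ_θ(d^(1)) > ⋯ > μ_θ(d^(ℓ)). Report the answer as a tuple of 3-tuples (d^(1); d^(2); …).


Barcode: M ≅ I[1,1]^2, I[1,3]^2. HN layers by μ_θ (2 steps, strictly decreasing):
  μ^(1)=1; μ^(2)=-1

((0, 2, 2); (4, 0, 0))


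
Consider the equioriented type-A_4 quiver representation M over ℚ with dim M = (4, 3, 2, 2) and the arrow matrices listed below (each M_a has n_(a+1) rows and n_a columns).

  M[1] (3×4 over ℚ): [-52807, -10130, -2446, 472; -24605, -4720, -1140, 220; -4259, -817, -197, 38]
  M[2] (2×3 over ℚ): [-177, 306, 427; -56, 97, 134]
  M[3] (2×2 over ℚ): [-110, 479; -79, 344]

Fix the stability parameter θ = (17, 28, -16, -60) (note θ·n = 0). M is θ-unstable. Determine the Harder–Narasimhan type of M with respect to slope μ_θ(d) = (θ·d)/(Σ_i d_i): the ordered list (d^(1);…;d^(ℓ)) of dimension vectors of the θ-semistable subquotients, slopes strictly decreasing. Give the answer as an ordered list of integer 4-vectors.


Interval decomposition of M: I[1,1]^2, I[1,4]^2, I[2,2].
HN type (ℓ=3): μ^(1)=28; μ^(2)=17; μ^(3)=-31/4

((0, 1, 0, 0); (2, 0, 0, 0); (2, 2, 2, 2))


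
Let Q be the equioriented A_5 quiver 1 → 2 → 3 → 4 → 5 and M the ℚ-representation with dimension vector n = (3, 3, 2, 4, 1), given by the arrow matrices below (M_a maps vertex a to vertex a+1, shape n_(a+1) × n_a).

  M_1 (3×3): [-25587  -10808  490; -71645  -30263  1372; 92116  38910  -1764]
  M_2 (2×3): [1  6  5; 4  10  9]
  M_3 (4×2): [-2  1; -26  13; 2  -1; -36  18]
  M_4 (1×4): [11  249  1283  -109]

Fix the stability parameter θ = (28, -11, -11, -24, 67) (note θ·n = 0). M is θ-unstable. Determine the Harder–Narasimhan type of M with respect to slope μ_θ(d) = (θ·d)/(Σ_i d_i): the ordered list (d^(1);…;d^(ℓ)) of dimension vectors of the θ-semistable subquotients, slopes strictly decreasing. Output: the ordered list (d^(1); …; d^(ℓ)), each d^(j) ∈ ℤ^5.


Barcode: M ≅ I[1,1], I[1,2], I[1,3], I[2,5], I[4,4]^3. HN layers by μ_θ (6 steps, strictly decreasing):
  μ^(1)=67; μ^(2)=28; μ^(3)=17/2; μ^(4)=2; μ^(5)=-46/3; μ^(6)=-24

((0, 0, 0, 0, 1); (1, 0, 0, 0, 0); (1, 1, 0, 0, 0); (1, 1, 1, 0, 0); (0, 1, 1, 1, 0); (0, 0, 0, 3, 0))


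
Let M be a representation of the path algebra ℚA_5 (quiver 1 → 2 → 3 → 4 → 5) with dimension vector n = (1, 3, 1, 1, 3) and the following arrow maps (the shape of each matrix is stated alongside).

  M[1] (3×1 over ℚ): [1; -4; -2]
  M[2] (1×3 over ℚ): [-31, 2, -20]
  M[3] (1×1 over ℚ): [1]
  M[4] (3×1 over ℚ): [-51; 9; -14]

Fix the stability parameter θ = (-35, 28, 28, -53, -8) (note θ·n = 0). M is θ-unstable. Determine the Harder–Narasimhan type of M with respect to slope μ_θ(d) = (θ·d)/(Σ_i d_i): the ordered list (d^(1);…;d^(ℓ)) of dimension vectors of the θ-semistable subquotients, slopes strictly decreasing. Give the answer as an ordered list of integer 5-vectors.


Via rank(M_{q-1}∘⋯∘M_p): M ≅ I[1,5], I[2,2]^2, I[5,5]^2.
μ_θ-semistable layers: μ^(1)=28; μ^(2)=-5/4; μ^(3)=-8; μ^(4)=-35

((0, 2, 0, 0, 0); (0, 1, 1, 1, 1); (0, 0, 0, 0, 2); (1, 0, 0, 0, 0))


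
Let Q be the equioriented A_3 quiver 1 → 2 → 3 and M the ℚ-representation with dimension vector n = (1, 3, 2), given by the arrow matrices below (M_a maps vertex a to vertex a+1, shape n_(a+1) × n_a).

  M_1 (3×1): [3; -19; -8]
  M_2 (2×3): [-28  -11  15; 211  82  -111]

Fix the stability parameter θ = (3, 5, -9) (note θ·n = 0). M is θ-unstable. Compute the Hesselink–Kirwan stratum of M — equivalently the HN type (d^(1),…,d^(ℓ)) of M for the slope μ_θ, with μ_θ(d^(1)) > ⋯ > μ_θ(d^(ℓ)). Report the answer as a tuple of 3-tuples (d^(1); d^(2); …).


Via rank(M_{q-1}∘⋯∘M_p): M ≅ I[1,3], I[2,2], I[2,3].
μ_θ-semistable layers: μ^(1)=5; μ^(2)=-1/3; μ^(3)=-2

((0, 1, 0); (1, 1, 1); (0, 1, 1))


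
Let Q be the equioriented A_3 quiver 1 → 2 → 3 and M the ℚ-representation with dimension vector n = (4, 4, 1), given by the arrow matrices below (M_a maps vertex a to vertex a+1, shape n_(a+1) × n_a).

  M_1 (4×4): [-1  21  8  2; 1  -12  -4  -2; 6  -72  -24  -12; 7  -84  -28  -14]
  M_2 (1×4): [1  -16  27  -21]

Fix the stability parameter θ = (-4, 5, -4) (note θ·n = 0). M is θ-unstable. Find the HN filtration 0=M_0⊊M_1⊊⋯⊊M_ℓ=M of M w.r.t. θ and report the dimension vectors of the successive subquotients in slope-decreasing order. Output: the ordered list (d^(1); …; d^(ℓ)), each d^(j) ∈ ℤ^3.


Via rank(M_{q-1}∘⋯∘M_p): M ≅ I[1,1]^2, I[1,2], I[1,3], I[2,2]^2.
μ_θ-semistable layers: μ^(1)=5; μ^(2)=1/2; μ^(3)=-4

((0, 3, 0); (0, 1, 1); (4, 0, 0))


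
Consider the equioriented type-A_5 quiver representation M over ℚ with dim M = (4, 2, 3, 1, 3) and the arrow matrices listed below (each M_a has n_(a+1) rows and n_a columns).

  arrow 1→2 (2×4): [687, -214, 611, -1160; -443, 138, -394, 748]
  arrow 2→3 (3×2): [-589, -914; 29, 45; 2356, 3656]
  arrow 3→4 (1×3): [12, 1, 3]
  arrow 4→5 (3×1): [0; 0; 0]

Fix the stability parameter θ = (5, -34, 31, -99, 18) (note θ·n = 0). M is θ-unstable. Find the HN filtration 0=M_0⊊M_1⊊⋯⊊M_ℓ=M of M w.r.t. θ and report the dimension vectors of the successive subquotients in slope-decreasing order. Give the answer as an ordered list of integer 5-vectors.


Interval decomposition of M: I[1,1]^2, I[1,3], I[1,4], I[3,3], I[5,5]^3.
HN type (ℓ=5): μ^(1)=31; μ^(2)=18; μ^(3)=5; μ^(4)=-29/2; μ^(5)=-97/4

((0, 0, 2, 0, 0); (0, 0, 0, 0, 3); (2, 0, 0, 0, 0); (1, 1, 0, 0, 0); (1, 1, 1, 1, 0))


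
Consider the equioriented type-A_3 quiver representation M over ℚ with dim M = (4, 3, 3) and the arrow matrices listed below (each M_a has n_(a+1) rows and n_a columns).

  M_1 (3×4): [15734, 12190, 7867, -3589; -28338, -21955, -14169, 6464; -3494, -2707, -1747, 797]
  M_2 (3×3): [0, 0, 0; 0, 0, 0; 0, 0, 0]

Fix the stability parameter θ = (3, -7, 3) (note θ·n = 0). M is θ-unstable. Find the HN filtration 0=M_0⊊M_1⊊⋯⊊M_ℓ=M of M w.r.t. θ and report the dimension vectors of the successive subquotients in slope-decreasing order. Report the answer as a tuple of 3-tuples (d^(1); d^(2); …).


Barcode: M ≅ I[1,1], I[1,2]^3, I[3,3]^3. HN layers by μ_θ (2 steps, strictly decreasing):
  μ^(1)=3; μ^(2)=-2

((1, 0, 3); (3, 3, 0))


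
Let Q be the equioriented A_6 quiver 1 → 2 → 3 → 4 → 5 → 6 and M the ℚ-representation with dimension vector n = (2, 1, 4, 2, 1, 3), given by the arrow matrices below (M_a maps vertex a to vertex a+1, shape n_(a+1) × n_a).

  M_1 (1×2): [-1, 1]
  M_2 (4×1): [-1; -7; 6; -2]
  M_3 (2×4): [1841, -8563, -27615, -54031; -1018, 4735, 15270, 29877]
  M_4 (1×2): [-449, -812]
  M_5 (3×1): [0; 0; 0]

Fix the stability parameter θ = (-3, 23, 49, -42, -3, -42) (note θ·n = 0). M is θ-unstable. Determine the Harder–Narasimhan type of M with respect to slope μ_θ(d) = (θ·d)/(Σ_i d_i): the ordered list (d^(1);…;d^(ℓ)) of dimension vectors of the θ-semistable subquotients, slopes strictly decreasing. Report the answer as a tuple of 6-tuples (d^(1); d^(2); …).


Interval decomposition of M: I[1,1], I[1,5], I[3,3]^2, I[3,4], I[6,6]^3.
HN type (ℓ=5): μ^(1)=49; μ^(2)=27/4; μ^(3)=7/2; μ^(4)=-3; μ^(5)=-42

((0, 0, 2, 0, 0, 0); (0, 1, 1, 1, 1, 0); (0, 0, 1, 1, 0, 0); (2, 0, 0, 0, 0, 0); (0, 0, 0, 0, 0, 3))


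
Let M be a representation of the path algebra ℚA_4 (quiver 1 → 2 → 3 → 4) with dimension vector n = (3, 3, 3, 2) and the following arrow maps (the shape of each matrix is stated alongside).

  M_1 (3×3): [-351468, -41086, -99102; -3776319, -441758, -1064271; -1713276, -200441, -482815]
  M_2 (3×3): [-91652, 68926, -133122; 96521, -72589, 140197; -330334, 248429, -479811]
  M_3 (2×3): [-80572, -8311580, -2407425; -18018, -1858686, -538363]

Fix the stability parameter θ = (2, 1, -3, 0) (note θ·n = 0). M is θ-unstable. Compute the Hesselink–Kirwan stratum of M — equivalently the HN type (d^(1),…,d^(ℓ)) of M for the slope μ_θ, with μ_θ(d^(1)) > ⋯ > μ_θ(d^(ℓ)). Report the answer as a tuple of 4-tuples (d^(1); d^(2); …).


Interval decomposition of M: I[1,1], I[1,2], I[1,4], I[2,4], I[3,3].
HN type (ℓ=5): μ^(1)=2; μ^(2)=3/2; μ^(3)=0; μ^(4)=-1; μ^(5)=-3

((1, 0, 0, 0); (1, 1, 0, 0); (1, 1, 1, 2); (0, 1, 1, 0); (0, 0, 1, 0))


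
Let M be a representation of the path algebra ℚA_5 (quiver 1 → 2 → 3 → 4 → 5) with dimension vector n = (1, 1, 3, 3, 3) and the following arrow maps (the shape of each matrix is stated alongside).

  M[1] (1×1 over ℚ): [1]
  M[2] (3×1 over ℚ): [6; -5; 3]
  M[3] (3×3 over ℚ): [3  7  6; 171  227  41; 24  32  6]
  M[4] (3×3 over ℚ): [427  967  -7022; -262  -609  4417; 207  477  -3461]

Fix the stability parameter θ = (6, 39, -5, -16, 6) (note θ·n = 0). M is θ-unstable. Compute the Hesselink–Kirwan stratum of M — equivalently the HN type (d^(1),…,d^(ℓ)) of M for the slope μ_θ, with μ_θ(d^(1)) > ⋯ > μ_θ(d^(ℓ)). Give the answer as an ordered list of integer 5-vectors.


Barcode: M ≅ I[1,5], I[3,3], I[3,5], I[4,5]. HN layers by μ_θ (4 steps, strictly decreasing):
  μ^(1)=6; μ^(2)=-5; μ^(3)=-21/2; μ^(4)=-16

((1, 1, 1, 1, 3); (0, 0, 1, 0, 0); (0, 0, 1, 1, 0); (0, 0, 0, 1, 0))


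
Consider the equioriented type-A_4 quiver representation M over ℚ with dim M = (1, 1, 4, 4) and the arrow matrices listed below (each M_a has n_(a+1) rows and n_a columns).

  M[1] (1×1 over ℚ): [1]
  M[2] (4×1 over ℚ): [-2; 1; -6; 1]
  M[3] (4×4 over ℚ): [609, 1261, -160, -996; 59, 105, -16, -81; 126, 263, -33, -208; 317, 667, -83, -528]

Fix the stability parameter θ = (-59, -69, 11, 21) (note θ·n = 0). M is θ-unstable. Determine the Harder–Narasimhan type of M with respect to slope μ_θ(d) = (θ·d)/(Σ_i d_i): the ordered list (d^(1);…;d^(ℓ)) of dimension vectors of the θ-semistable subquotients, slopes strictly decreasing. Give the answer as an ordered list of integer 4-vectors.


Barcode: M ≅ I[1,4], I[3,4]^3. HN layers by μ_θ (3 steps, strictly decreasing):
  μ^(1)=21; μ^(2)=11; μ^(3)=-64

((0, 0, 0, 4); (0, 0, 4, 0); (1, 1, 0, 0))


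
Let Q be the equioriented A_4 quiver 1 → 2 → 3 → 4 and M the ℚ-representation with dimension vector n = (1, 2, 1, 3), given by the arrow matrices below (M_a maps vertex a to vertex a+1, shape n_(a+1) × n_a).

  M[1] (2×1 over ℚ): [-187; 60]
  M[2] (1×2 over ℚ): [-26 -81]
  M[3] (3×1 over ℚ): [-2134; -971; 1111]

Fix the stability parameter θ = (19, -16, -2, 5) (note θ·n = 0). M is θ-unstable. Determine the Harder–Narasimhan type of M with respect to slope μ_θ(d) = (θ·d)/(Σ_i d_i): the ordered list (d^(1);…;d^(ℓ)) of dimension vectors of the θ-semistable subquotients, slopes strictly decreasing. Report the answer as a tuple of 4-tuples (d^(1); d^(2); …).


Barcode: M ≅ I[1,4], I[2,2], I[4,4]^2. HN layers by μ_θ (3 steps, strictly decreasing):
  μ^(1)=5; μ^(2)=1/3; μ^(3)=-16

((0, 0, 0, 3); (1, 1, 1, 0); (0, 1, 0, 0))


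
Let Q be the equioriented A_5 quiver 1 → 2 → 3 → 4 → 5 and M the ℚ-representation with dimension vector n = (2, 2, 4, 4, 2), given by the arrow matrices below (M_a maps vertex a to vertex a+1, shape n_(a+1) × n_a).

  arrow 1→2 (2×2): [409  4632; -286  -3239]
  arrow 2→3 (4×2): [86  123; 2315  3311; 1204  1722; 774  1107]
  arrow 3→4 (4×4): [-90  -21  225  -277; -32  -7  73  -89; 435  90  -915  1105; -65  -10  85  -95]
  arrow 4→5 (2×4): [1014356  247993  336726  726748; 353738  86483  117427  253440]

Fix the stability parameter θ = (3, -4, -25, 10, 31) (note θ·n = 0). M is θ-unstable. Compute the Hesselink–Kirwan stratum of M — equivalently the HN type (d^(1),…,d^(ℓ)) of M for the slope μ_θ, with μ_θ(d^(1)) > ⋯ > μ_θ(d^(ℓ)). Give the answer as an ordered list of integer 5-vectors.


Barcode: M ≅ I[1,3], I[1,5], I[3,3], I[3,5], I[4,4]^2. HN layers by μ_θ (4 steps, strictly decreasing):
  μ^(1)=31; μ^(2)=10; μ^(3)=-26/3; μ^(4)=-25

((0, 0, 0, 0, 2); (0, 0, 0, 4, 0); (2, 2, 2, 0, 0); (0, 0, 2, 0, 0))


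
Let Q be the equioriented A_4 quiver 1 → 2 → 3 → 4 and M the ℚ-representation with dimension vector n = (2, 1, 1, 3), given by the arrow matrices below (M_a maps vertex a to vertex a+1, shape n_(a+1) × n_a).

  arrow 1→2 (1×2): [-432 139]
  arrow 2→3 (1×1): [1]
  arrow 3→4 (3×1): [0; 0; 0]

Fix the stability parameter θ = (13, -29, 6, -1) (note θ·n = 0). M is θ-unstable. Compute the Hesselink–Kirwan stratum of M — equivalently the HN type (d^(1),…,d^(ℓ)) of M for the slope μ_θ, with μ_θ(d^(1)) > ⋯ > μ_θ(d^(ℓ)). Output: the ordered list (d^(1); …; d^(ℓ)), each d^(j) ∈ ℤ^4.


Interval decomposition of M: I[1,1], I[1,3], I[4,4]^3.
HN type (ℓ=4): μ^(1)=13; μ^(2)=6; μ^(3)=-1; μ^(4)=-8

((1, 0, 0, 0); (0, 0, 1, 0); (0, 0, 0, 3); (1, 1, 0, 0))


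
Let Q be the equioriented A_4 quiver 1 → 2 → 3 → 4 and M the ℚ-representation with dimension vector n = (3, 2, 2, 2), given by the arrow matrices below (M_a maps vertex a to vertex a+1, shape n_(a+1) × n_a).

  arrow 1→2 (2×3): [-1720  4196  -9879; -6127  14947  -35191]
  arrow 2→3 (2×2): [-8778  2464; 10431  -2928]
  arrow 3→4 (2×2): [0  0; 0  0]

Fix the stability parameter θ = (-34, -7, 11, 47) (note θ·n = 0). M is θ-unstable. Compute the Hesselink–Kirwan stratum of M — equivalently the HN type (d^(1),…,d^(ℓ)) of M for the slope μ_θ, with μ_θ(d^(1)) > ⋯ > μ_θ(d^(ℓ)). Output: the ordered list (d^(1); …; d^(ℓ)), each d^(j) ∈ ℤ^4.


Via rank(M_{q-1}∘⋯∘M_p): M ≅ I[1,1], I[1,2], I[1,3], I[3,3], I[4,4]^2.
μ_θ-semistable layers: μ^(1)=47; μ^(2)=11; μ^(3)=-7; μ^(4)=-34

((0, 0, 0, 2); (0, 0, 2, 0); (0, 2, 0, 0); (3, 0, 0, 0))


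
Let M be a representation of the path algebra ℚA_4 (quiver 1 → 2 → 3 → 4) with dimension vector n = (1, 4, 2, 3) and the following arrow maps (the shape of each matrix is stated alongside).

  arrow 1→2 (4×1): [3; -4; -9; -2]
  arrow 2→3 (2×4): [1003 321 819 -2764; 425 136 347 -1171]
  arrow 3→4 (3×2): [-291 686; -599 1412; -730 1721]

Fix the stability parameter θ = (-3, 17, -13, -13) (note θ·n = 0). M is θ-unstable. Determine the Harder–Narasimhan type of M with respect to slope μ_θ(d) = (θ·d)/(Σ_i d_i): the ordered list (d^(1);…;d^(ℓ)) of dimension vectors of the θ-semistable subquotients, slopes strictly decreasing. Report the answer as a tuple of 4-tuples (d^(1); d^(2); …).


Via rank(M_{q-1}∘⋯∘M_p): M ≅ I[1,4], I[2,2]^2, I[2,4], I[4,4].
μ_θ-semistable layers: μ^(1)=17; μ^(2)=-3; μ^(3)=-13

((0, 2, 0, 0); (1, 2, 2, 2); (0, 0, 0, 1))


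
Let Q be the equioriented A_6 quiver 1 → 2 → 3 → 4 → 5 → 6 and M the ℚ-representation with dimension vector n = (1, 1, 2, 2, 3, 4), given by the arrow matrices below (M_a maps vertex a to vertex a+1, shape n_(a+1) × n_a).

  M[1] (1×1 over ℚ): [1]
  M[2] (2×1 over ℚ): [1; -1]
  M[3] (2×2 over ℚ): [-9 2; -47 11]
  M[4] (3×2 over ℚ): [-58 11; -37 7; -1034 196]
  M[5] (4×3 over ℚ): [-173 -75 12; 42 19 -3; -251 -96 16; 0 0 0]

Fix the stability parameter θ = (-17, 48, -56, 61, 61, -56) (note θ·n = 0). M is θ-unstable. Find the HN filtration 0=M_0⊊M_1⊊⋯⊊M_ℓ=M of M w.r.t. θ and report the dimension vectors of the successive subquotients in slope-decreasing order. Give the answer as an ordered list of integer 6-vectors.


Via rank(M_{q-1}∘⋯∘M_p): M ≅ I[1,6], I[3,6], I[5,6], I[6,6].
μ_θ-semistable layers: μ^(1)=22; μ^(2)=5/2; μ^(3)=-4; μ^(4)=-17; μ^(5)=-56

((0, 0, 0, 2, 2, 2); (0, 0, 0, 0, 1, 1); (0, 1, 1, 0, 0, 0); (1, 0, 0, 0, 0, 0); (0, 0, 1, 0, 0, 1))


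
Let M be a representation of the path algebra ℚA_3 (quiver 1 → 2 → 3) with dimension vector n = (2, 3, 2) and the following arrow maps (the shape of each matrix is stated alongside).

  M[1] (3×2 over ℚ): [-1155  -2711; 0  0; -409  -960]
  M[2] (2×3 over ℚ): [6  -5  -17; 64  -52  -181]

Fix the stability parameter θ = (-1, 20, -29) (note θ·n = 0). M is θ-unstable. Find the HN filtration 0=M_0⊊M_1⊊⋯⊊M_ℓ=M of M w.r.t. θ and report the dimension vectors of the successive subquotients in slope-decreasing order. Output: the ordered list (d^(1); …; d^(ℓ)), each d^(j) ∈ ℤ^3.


Barcode: M ≅ I[1,3]^2, I[2,2]. HN layers by μ_θ (2 steps, strictly decreasing):
  μ^(1)=20; μ^(2)=-10/3

((0, 1, 0); (2, 2, 2))


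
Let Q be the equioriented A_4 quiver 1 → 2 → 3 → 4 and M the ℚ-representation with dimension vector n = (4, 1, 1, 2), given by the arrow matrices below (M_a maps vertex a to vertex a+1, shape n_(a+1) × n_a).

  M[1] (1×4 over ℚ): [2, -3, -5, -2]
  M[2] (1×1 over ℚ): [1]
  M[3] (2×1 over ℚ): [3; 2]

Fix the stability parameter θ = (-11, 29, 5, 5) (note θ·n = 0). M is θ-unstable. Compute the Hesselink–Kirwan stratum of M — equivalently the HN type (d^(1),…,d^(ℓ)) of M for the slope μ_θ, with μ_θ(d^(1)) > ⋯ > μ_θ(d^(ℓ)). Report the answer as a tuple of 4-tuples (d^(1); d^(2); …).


Barcode: M ≅ I[1,1]^3, I[1,4], I[4,4]. HN layers by μ_θ (3 steps, strictly decreasing):
  μ^(1)=13; μ^(2)=5; μ^(3)=-11

((0, 1, 1, 1); (0, 0, 0, 1); (4, 0, 0, 0))


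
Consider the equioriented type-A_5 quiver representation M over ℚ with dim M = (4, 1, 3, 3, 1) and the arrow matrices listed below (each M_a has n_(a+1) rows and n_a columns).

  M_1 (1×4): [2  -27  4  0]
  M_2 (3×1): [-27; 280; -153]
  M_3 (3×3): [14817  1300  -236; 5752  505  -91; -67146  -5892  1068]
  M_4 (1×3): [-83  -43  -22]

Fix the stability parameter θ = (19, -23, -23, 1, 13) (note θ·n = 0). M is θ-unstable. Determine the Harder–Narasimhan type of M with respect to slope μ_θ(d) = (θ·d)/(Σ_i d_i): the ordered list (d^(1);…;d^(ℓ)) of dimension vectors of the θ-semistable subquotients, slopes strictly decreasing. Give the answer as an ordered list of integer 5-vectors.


Via rank(M_{q-1}∘⋯∘M_p): M ≅ I[1,1]^3, I[1,4], I[3,3], I[3,5], I[4,4].
μ_θ-semistable layers: μ^(1)=19; μ^(2)=13; μ^(3)=1; μ^(4)=-9; μ^(5)=-23

((3, 0, 0, 0, 0); (0, 0, 0, 0, 1); (0, 0, 0, 3, 0); (1, 1, 1, 0, 0); (0, 0, 2, 0, 0))


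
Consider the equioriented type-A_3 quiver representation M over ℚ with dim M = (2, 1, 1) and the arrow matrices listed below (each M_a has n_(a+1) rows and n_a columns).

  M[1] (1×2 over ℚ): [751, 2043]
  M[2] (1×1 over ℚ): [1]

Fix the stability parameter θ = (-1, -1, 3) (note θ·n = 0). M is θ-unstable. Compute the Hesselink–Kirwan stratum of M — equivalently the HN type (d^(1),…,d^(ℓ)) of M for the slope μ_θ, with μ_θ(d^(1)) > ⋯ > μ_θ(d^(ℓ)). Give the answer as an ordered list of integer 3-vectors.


Interval decomposition of M: I[1,1], I[1,3].
HN type (ℓ=2): μ^(1)=3; μ^(2)=-1

((0, 0, 1); (2, 1, 0))


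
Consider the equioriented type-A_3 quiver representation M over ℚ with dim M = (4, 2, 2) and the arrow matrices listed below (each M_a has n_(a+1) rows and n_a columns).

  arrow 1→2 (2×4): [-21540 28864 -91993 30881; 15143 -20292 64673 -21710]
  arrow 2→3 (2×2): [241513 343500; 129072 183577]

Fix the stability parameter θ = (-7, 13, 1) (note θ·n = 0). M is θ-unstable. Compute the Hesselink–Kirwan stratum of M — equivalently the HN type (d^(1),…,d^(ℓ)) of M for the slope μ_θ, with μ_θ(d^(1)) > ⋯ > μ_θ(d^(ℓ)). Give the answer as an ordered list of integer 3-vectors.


Via rank(M_{q-1}∘⋯∘M_p): M ≅ I[1,1]^2, I[1,3]^2.
μ_θ-semistable layers: μ^(1)=7; μ^(2)=-7

((0, 2, 2); (4, 0, 0))


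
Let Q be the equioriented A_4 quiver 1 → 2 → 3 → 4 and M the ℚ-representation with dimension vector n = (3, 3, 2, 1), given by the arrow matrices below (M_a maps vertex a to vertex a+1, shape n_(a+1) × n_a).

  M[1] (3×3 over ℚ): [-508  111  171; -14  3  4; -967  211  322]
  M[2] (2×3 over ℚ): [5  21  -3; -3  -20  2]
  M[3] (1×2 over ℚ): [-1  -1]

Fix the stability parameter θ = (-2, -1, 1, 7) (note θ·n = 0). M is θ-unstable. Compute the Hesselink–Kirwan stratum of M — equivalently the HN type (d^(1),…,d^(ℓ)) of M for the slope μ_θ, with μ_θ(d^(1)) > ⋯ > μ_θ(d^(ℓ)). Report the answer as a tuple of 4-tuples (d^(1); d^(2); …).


Via rank(M_{q-1}∘⋯∘M_p): M ≅ I[1,2], I[1,3], I[1,4].
μ_θ-semistable layers: μ^(1)=7; μ^(2)=1; μ^(3)=-1; μ^(4)=-2

((0, 0, 0, 1); (0, 0, 2, 0); (0, 3, 0, 0); (3, 0, 0, 0))


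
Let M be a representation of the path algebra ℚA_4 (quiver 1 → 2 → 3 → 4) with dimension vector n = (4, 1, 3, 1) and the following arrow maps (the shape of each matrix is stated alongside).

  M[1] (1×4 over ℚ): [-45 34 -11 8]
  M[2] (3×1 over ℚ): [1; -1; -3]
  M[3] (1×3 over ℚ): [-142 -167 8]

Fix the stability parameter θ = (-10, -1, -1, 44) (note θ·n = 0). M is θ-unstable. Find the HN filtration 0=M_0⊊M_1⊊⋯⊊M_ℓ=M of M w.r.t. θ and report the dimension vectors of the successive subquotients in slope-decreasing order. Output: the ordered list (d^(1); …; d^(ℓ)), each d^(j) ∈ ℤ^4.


Interval decomposition of M: I[1,1]^3, I[1,4], I[3,3]^2.
HN type (ℓ=3): μ^(1)=44; μ^(2)=-1; μ^(3)=-10

((0, 0, 0, 1); (0, 1, 3, 0); (4, 0, 0, 0))


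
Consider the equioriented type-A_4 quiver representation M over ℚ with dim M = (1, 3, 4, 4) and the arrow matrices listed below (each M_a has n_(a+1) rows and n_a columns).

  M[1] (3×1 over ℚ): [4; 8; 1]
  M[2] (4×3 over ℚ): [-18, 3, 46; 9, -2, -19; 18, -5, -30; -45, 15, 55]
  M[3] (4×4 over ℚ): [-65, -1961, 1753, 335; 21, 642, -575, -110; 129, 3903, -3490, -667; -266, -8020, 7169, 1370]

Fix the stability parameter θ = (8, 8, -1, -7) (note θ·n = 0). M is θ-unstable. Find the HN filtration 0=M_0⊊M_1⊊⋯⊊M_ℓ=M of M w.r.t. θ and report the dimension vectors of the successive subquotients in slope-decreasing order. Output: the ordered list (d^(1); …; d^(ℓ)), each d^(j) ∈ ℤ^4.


Via rank(M_{q-1}∘⋯∘M_p): M ≅ I[1,3], I[2,2], I[2,4], I[3,4]^2, I[4,4].
μ_θ-semistable layers: μ^(1)=8; μ^(2)=5; μ^(3)=0; μ^(4)=-4; μ^(5)=-7

((0, 1, 0, 0); (1, 1, 1, 0); (0, 1, 1, 1); (0, 0, 2, 2); (0, 0, 0, 1))


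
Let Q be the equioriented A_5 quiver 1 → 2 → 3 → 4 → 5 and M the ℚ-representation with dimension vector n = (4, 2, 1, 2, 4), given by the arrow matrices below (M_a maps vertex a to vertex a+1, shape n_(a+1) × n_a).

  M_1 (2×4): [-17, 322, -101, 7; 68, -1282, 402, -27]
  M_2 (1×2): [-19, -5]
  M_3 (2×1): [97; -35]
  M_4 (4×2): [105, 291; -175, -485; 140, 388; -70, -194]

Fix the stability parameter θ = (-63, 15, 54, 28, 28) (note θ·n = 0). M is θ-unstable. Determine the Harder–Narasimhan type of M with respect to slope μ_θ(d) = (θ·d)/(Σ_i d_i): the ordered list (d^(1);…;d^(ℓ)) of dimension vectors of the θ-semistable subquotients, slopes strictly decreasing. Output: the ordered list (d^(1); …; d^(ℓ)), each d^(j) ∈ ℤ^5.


Barcode: M ≅ I[1,1]^2, I[1,2], I[1,4], I[4,5], I[5,5]^3. HN layers by μ_θ (4 steps, strictly decreasing):
  μ^(1)=41; μ^(2)=28; μ^(3)=15; μ^(4)=-63

((0, 0, 1, 1, 0); (0, 0, 0, 1, 4); (0, 2, 0, 0, 0); (4, 0, 0, 0, 0))


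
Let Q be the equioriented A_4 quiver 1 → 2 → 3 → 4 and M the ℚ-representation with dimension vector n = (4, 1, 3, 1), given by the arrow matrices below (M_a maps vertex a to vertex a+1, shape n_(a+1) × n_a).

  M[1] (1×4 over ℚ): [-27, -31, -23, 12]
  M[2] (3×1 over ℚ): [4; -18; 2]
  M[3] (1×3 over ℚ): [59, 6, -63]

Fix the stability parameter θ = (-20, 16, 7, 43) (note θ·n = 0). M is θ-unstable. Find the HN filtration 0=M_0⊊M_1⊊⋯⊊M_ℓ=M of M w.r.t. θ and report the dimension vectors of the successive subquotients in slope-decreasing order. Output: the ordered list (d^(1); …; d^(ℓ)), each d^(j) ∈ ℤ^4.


Barcode: M ≅ I[1,1]^3, I[1,4], I[3,3]^2. HN layers by μ_θ (4 steps, strictly decreasing):
  μ^(1)=43; μ^(2)=23/2; μ^(3)=7; μ^(4)=-20

((0, 0, 0, 1); (0, 1, 1, 0); (0, 0, 2, 0); (4, 0, 0, 0))
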